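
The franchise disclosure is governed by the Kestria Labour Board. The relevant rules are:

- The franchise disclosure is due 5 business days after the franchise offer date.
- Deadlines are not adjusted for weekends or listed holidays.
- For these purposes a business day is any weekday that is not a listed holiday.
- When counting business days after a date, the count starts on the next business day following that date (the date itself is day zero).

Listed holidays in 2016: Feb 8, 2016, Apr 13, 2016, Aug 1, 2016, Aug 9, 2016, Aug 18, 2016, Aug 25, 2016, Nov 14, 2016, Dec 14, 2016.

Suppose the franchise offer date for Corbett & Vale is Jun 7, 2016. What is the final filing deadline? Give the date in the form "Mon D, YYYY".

5 business days after Jun 7, 2016, excluding weekends and holidays, is Jun 14, 2016.
No adjustment is made for weekends or holidays, so Jun 14, 2016 stands.
Deadline: Jun 14, 2016.

Jun 14, 2016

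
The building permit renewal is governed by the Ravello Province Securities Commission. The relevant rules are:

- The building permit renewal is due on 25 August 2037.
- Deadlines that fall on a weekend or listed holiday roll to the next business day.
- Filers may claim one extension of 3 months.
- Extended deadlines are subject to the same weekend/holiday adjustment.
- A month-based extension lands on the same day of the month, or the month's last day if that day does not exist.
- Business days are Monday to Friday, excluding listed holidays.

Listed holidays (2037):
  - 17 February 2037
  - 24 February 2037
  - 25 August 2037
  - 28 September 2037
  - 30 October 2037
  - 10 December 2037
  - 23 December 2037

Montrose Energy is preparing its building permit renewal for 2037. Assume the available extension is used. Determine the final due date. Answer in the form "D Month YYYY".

26 November 2037

The statutory due date is 25 August 2037.
Because 25 August 2037 is a listed holiday, the deadline becomes 26 August 2037 (Wednesday).
Applying the 3 months extension: 3 months after 26 August 2037 is 26 November 2037.
26 November 2037 falls on a Thursday, which is a business day, so no adjustment is needed.
The final due date is 26 November 2037.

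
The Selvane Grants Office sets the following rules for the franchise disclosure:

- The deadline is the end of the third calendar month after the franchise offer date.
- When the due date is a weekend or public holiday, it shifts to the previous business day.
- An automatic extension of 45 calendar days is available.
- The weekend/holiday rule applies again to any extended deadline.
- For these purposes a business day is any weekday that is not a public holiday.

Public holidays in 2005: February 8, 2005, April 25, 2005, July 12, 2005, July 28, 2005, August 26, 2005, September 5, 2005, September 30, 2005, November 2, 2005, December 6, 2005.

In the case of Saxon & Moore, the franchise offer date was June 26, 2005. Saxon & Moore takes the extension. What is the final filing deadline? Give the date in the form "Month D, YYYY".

November 11, 2005

3 months after June 26, 2005 is September 2005; that month ends on September 30, 2005.
Because September 30, 2005 is a listed holiday, the deadline becomes September 29, 2005 (Thursday).
Applying the 45-calendar-day extension: September 29, 2005 + 45 days = November 13, 2005.
Because November 13, 2005 is a Sunday, the deadline becomes November 11, 2005 (Friday).
Deadline: November 11, 2005.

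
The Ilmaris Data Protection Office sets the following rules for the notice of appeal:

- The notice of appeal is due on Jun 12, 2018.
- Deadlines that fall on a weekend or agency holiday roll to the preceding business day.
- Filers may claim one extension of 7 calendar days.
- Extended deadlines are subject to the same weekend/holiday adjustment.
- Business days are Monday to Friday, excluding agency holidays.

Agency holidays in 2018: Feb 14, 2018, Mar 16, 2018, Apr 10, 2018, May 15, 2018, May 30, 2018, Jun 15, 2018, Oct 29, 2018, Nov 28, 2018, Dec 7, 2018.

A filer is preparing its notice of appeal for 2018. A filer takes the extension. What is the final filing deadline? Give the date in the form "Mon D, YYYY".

Start from the fixed due date, Jun 12, 2018.
Jun 12, 2018 is a Tuesday and not a listed holiday, so it stands.
Applying the 7-calendar-day extension: Jun 12, 2018 + 7 days = Jun 19, 2018.
Jun 19, 2018 falls on a Tuesday, which is a business day, so no adjustment is needed.
Final deadline: Jun 19, 2018.

Jun 19, 2018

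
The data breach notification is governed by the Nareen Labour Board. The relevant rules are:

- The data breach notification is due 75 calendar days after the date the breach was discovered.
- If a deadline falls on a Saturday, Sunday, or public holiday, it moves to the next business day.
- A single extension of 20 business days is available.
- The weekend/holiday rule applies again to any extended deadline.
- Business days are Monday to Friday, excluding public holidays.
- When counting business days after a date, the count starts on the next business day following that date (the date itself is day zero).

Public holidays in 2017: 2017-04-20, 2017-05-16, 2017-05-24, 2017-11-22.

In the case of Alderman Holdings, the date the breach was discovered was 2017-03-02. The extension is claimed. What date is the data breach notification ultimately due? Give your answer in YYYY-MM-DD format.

Adding 75 calendar days to 2017-03-02 gives 2017-05-16.
Because 2017-05-16 is a listed holiday, the deadline becomes 2017-05-17 (Wednesday).
The 20-business-day extension runs from 2017-05-17 to 2017-06-15.
2017-06-15 (Thursday) is already a business day.
So the filing is due 2017-06-15.

2017-06-15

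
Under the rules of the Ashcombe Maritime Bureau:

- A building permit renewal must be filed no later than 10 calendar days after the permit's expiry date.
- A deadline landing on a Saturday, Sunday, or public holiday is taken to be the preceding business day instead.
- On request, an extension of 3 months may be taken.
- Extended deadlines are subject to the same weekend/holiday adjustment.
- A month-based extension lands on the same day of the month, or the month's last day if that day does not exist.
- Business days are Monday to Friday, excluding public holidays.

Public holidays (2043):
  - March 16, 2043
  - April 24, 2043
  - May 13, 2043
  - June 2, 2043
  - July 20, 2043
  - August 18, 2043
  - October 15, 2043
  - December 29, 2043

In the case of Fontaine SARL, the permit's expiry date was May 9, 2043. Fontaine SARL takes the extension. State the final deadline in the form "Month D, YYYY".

Trigger date May 9, 2043 + 10 calendar days = May 19, 2043.
Since May 19, 2043 is a Tuesday and not a holiday, the date is unchanged.
Add 3 months to May 19, 2043: August 19, 2043.
Since August 19, 2043 is a Wednesday and not a holiday, the date is unchanged.
Deadline: August 19, 2043.

August 19, 2043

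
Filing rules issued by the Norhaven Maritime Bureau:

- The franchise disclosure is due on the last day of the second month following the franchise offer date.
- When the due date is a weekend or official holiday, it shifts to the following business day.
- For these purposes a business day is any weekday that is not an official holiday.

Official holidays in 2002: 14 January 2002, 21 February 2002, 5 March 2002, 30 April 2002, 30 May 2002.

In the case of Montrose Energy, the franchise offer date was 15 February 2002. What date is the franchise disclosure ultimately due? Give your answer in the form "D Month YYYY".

The second month after 15 February 2002 is April 2002, whose last day is 30 April 2002.
30 April 2002 falls on a listed holiday. Rolling to the next business day gives 1 May 2002, a Wednesday.
Deadline: 1 May 2002.

1 May 2002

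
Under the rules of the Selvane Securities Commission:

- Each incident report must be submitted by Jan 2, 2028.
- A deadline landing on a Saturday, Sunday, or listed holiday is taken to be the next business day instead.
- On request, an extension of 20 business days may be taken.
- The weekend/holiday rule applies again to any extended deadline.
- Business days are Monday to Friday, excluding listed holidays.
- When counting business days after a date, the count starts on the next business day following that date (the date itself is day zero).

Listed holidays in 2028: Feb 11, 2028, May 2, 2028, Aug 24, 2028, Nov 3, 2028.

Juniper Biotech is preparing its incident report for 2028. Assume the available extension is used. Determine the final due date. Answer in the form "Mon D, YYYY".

Start from the fixed due date, Jan 2, 2028.
Jan 2, 2028 is a Sunday, so it moves to the next business day, Jan 3, 2028 (Monday).
Counting 20 further business days from Jan 3, 2028 reaches Jan 31, 2028.
Jan 31, 2028 (Monday) is already a business day.
The final due date is Jan 31, 2028.

Jan 31, 2028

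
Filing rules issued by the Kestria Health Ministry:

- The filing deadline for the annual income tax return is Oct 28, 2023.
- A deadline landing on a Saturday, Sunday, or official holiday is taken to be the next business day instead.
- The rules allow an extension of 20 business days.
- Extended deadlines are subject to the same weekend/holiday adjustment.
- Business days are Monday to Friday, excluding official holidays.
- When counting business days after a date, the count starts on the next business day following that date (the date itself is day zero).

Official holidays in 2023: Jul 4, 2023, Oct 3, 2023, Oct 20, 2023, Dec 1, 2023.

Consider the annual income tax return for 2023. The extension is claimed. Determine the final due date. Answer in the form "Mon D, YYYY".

Nov 27, 2023

Start from the fixed due date, Oct 28, 2023.
Because Oct 28, 2023 is a Saturday, the deadline becomes Oct 30, 2023 (Monday).
Applying the 20-business-day extension: 20 business days after Oct 30, 2023 is Nov 27, 2023.
Nov 27, 2023 (Monday) is already a business day.
Deadline: Nov 27, 2023.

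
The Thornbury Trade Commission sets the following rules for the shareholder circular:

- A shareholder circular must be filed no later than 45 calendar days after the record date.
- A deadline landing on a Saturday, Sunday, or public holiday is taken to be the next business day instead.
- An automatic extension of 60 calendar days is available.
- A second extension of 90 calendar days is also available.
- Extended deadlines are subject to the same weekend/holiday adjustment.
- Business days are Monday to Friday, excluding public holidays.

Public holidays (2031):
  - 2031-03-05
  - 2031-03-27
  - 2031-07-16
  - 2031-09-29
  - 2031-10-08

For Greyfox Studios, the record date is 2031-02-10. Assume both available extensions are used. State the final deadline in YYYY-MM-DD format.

45 calendar days after 2031-02-10 is 2031-03-27.
Because 2031-03-27 is a listed holiday, the deadline becomes 2031-03-28 (Friday).
Applying the 60-calendar-day extension: 2031-03-28 + 60 days = 2031-05-27.
2031-05-27 falls on a Tuesday, which is a business day, so no adjustment is needed.
Applying the 90-calendar-day extension: 2031-05-27 + 90 days = 2031-08-25.
Since 2031-08-25 is a Monday and not a holiday, the date is unchanged.
The final due date is 2031-08-25.

2031-08-25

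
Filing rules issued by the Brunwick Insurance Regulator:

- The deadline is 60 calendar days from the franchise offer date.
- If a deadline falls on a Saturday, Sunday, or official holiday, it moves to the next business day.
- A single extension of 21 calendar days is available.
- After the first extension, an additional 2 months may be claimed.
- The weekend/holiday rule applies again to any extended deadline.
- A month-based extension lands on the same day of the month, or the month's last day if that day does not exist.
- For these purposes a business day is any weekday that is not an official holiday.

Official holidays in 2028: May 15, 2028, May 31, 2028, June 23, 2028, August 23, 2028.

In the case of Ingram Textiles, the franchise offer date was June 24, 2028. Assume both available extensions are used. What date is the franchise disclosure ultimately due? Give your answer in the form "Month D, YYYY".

From June 24, 2028, 60 calendar days later is August 23, 2028.
Because August 23, 2028 is a listed holiday, the deadline becomes August 24, 2028 (Thursday).
With the 21-day extension, August 24, 2028 becomes September 14, 2028.
Since September 14, 2028 is a Thursday and not a holiday, the date is unchanged.
The 2 months extension carries September 14, 2028 to November 14, 2028.
November 14, 2028 is a Tuesday and not a listed holiday, so it stands.
The final due date is November 14, 2028.

November 14, 2028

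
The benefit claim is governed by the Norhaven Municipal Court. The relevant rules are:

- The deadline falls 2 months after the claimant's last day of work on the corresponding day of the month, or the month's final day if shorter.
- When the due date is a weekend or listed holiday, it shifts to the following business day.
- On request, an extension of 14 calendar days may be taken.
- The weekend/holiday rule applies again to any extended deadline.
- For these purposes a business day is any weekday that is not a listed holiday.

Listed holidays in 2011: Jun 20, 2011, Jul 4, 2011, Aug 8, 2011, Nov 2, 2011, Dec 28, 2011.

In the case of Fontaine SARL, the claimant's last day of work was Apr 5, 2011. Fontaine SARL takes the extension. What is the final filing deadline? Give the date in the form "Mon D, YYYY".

Jun 21, 2011

2 months from Apr 5, 2011 is Jun 5, 2011.
Jun 5, 2011 falls on a Sunday. Rolling to the next business day gives Jun 6, 2011, a Monday.
With the 14-day extension, Jun 6, 2011 becomes Jun 20, 2011.
Because Jun 20, 2011 is a listed holiday, the deadline becomes Jun 21, 2011 (Tuesday).
Final deadline: Jun 21, 2011.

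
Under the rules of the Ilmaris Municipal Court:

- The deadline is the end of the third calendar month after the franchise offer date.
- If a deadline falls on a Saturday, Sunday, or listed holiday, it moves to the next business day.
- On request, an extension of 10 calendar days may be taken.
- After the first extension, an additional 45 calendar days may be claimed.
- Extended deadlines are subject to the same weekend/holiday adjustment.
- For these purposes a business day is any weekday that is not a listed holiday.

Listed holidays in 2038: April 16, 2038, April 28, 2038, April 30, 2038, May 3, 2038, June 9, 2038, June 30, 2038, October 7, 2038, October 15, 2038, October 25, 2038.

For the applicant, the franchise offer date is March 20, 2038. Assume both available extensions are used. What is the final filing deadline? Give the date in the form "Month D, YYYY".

August 26, 2038

The third month after March 20, 2038 is June 2038, whose last day is June 30, 2038.
June 30, 2038 falls on a listed holiday. Rolling to the next business day gives July 1, 2038, a Thursday.
Add the 10 calendar-day extension to July 1, 2038: July 11, 2038.
Because July 11, 2038 is a Sunday, the deadline becomes July 12, 2038 (Monday).
Add the 45 calendar-day extension to July 12, 2038: August 26, 2038.
August 26, 2038 falls on a Thursday, which is a business day, so no adjustment is needed.
The final due date is August 26, 2038.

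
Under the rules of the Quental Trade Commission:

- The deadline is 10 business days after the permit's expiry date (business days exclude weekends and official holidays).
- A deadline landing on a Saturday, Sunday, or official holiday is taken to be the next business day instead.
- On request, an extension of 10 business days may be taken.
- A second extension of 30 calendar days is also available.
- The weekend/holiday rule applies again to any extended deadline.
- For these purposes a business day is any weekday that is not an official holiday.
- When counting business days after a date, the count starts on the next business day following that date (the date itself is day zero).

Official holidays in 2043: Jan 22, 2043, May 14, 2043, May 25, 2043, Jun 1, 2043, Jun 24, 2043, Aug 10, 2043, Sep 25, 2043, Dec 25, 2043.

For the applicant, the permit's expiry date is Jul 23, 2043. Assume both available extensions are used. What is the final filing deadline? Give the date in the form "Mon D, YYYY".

Sep 21, 2043

10 business days after Jul 23, 2043, excluding weekends and holidays, is Aug 6, 2043.
Since Aug 6, 2043 is a Thursday and not a holiday, the date is unchanged.
Counting 10 further business days from Aug 6, 2043 reaches Aug 21, 2043.
Aug 21, 2043 (Friday) is already a business day.
Add the 30 calendar-day extension to Aug 21, 2043: Sep 20, 2043.
Because Sep 20, 2043 is a Sunday, the deadline becomes Sep 21, 2043 (Monday).
Final deadline: Sep 21, 2043.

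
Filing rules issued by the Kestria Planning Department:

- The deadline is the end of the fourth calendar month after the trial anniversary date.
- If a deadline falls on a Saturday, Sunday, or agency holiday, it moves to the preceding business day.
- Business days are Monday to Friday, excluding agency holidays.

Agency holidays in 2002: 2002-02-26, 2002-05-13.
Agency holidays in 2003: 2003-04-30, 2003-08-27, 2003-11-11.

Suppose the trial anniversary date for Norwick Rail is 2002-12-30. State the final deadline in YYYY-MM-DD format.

2003-04-29

The fourth month after 2002-12-30 is April 2003, whose last day is 2003-04-30.
2003-04-30 is a listed holiday, so it moves to the preceding business day, 2003-04-29 (Tuesday).
Final deadline: 2003-04-29.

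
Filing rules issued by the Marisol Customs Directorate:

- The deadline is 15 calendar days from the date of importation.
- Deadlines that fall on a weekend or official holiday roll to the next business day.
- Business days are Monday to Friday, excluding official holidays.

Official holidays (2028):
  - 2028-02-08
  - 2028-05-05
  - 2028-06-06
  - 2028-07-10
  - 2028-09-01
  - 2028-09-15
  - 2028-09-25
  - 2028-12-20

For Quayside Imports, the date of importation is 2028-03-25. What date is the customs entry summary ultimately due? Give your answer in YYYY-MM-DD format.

Trigger date 2028-03-25 + 15 calendar days = 2028-04-09.
2028-04-09 falls on a Sunday. Rolling to the next business day gives 2028-04-10, a Monday.
Final deadline: 2028-04-10.

2028-04-10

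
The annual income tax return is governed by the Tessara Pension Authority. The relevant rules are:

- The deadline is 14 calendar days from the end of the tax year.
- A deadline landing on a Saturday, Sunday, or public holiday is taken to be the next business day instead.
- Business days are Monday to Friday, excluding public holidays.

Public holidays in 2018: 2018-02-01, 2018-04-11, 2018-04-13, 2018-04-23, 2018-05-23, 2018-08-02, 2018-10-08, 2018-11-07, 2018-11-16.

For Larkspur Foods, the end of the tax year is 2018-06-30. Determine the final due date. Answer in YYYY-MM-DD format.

14 calendar days after 2018-06-30 is 2018-07-14.
2018-07-14 is a Saturday, so it moves to the next business day, 2018-07-16 (Monday).
Deadline: 2018-07-16.

2018-07-16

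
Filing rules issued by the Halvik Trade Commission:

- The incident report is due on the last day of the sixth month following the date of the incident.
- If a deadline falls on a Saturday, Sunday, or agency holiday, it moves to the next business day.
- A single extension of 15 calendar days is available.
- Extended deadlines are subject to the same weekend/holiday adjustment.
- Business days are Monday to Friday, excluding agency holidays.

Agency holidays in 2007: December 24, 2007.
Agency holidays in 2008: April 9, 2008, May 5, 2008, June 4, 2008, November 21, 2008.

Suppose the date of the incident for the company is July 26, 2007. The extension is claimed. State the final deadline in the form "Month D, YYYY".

6 months after July 26, 2007 is January 2008; that month ends on January 31, 2008.
January 31, 2008 (Thursday) is already a business day.
With the 15-day extension, January 31, 2008 becomes February 15, 2008.
February 15, 2008 falls on a Friday, which is a business day, so no adjustment is needed.
So the filing is due February 15, 2008.

February 15, 2008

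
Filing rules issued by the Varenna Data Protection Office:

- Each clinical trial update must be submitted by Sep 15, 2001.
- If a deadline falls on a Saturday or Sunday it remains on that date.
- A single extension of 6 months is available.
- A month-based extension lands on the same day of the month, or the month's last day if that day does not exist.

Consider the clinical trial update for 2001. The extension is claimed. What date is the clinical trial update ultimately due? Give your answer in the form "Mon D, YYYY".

Mar 15, 2002

The stated deadline is Sep 15, 2001.
Sep 15, 2001 falls on a Saturday. The rules make no weekend/holiday allowance, so it remains Sep 15, 2001.
Add 6 months to Sep 15, 2001: Mar 15, 2002.
Mar 15, 2002 falls on a Friday. The rules make no weekend/holiday allowance, so it remains Mar 15, 2002.
So the filing is due Mar 15, 2002.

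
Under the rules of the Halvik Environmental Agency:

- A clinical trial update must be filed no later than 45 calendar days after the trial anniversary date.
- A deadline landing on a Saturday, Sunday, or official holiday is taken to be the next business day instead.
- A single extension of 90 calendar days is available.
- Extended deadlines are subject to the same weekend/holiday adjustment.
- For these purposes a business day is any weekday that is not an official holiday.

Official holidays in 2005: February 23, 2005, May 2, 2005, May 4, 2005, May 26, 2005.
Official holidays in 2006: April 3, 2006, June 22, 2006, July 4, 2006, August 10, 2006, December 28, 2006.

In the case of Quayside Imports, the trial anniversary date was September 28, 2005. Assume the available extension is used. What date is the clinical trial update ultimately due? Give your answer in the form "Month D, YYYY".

February 13, 2006

Adding 45 calendar days to September 28, 2005 gives November 12, 2005.
November 12, 2005 is a Saturday, so it moves to the next business day, November 14, 2005 (Monday).
Add the 90 calendar-day extension to November 14, 2005: February 12, 2006.
February 12, 2006 falls on a Sunday. Rolling to the next business day gives February 13, 2006, a Monday.
Deadline: February 13, 2006.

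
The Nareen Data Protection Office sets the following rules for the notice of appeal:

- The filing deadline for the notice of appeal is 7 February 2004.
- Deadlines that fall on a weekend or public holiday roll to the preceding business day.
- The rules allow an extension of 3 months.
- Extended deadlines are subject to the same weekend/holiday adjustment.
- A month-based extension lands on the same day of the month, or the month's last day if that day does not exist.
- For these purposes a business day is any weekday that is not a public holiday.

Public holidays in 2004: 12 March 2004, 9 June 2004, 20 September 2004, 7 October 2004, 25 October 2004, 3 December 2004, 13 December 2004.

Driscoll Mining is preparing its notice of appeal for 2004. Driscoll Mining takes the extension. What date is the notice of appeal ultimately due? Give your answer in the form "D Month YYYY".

6 May 2004

Start from the fixed due date, 7 February 2004.
7 February 2004 falls on a Saturday. Rolling to the preceding business day gives 6 February 2004, a Friday.
Applying the 3 months extension: 3 months after 6 February 2004 is 6 May 2004.
Since 6 May 2004 is a Thursday and not a holiday, the date is unchanged.
So the filing is due 6 May 2004.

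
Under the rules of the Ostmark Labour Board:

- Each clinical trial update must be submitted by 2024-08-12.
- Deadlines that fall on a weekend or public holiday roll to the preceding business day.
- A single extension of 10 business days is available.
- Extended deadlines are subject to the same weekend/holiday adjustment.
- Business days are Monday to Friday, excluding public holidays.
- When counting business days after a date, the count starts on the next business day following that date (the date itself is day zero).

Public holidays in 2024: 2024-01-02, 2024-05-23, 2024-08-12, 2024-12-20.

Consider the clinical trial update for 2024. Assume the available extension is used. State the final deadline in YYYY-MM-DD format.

The stated deadline is 2024-08-12.
Because 2024-08-12 is a listed holiday, the deadline becomes 2024-08-09 (Friday).
Applying the 10-business-day extension: 10 business days after 2024-08-09 is 2024-08-26.
Since 2024-08-26 is a Monday and not a holiday, the date is unchanged.
Deadline: 2024-08-26.

2024-08-26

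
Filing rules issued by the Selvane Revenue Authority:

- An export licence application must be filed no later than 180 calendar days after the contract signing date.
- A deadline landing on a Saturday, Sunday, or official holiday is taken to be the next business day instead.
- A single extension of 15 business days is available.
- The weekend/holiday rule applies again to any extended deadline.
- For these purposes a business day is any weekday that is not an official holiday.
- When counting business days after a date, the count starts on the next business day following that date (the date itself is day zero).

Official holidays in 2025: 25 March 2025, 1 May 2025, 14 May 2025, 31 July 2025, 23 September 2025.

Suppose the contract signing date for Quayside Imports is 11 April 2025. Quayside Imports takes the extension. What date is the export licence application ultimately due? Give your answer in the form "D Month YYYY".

29 October 2025

180 calendar days after 11 April 2025 is 8 October 2025.
8 October 2025 is a Wednesday and not a listed holiday, so it stands.
Counting 15 further business days from 8 October 2025 reaches 29 October 2025.
29 October 2025 is a Wednesday and not a listed holiday, so it stands.
Final deadline: 29 October 2025.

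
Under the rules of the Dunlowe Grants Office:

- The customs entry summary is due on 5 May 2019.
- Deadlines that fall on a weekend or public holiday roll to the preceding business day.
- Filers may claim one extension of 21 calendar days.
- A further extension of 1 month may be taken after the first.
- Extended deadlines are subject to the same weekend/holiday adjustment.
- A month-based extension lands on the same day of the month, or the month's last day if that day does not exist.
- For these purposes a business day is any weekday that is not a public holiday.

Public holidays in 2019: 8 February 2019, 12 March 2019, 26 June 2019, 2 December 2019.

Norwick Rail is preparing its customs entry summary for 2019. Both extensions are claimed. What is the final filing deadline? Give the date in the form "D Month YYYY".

Start from the fixed due date, 5 May 2019.
5 May 2019 is a Sunday; the preceding business day is 3 May 2019 (Friday).
With the 21-day extension, 3 May 2019 becomes 24 May 2019.
24 May 2019 falls on a Friday, which is a business day, so no adjustment is needed.
The 1 month extension carries 24 May 2019 to 24 June 2019.
24 June 2019 (Monday) is already a business day.
Final deadline: 24 June 2019.

24 June 2019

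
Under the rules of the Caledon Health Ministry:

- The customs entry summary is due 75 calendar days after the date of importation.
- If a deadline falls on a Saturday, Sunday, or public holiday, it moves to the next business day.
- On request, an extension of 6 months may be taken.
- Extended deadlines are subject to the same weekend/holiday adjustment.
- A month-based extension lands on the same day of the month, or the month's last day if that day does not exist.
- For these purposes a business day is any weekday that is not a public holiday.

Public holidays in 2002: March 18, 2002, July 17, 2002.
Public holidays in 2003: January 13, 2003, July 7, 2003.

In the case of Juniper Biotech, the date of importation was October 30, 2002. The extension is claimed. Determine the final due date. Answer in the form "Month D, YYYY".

July 14, 2003

From October 30, 2002, 75 calendar days later is January 13, 2003.
January 13, 2003 falls on a listed holiday. Rolling to the next business day gives January 14, 2003, a Tuesday.
Add 6 months to January 14, 2003: July 14, 2003.
Since July 14, 2003 is a Monday and not a holiday, the date is unchanged.
So the filing is due July 14, 2003.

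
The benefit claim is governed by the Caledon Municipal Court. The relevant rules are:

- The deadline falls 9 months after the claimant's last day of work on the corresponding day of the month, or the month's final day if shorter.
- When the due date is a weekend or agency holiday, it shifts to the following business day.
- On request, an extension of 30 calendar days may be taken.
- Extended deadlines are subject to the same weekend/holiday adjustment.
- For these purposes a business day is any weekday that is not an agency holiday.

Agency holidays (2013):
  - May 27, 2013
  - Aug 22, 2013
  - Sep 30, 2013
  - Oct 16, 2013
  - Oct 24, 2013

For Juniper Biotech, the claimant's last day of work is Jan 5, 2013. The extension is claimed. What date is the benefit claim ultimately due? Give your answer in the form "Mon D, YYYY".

Nov 6, 2013

9 months after Jan 5, 2013, on the same day of the month, is Oct 5, 2013.
Because Oct 5, 2013 is a Saturday, the deadline becomes Oct 7, 2013 (Monday).
With the 30-day extension, Oct 7, 2013 becomes Nov 6, 2013.
Nov 6, 2013 is a Wednesday and not a listed holiday, so it stands.
So the filing is due Nov 6, 2013.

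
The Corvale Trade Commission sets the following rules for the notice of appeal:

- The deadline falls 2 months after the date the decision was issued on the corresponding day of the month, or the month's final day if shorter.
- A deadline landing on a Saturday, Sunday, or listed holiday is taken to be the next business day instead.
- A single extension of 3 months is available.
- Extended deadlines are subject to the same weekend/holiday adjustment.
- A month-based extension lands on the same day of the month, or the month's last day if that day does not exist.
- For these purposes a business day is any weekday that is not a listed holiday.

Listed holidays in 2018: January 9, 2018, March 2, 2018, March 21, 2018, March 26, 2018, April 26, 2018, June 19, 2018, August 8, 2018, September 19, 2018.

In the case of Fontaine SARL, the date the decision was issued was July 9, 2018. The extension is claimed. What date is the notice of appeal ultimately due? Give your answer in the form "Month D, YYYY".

December 10, 2018

Moving 2 months forward from July 9, 2018 on the corresponding day gives September 9, 2018.
September 9, 2018 falls on a Sunday. Rolling to the next business day gives September 10, 2018, a Monday.
Applying the 3 months extension: 3 months after September 10, 2018 is December 10, 2018.
December 10, 2018 falls on a Monday, which is a business day, so no adjustment is needed.
The final due date is December 10, 2018.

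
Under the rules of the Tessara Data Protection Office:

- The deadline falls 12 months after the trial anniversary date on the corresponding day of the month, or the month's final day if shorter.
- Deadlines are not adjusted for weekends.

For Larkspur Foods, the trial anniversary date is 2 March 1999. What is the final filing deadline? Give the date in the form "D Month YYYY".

2 March 2000

Moving 12 months forward from 2 March 1999 on the corresponding day gives 2 March 2000.
2 March 2000 is a Thursday; no weekend or holiday adjustment applies.
Final deadline: 2 March 2000.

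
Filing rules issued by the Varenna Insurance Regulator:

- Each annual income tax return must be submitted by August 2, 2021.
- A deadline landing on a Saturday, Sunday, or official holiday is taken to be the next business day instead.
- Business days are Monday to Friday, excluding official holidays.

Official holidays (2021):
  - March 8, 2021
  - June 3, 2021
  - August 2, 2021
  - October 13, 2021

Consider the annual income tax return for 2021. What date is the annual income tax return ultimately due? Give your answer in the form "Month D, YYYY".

The statutory due date is August 2, 2021.
August 2, 2021 falls on a listed holiday. Rolling to the next business day gives August 3, 2021, a Tuesday.
Final deadline: August 3, 2021.

August 3, 2021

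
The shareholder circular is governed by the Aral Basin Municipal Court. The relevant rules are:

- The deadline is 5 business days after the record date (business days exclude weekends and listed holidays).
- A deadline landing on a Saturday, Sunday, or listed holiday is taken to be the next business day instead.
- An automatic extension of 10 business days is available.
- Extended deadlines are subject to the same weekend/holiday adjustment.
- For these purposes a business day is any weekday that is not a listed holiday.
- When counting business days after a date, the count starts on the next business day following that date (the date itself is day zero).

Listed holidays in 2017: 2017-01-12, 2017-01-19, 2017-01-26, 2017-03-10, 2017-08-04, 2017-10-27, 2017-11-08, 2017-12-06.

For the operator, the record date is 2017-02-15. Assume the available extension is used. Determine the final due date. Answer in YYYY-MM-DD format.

Counting 5 business days after 2017-02-15 (skipping weekends and listed holidays) reaches 2017-02-22.
2017-02-22 (Wednesday) is already a business day.
Applying the 10-business-day extension: 10 business days after 2017-02-22 is 2017-03-08.
2017-03-08 (Wednesday) is already a business day.
Deadline: 2017-03-08.

2017-03-08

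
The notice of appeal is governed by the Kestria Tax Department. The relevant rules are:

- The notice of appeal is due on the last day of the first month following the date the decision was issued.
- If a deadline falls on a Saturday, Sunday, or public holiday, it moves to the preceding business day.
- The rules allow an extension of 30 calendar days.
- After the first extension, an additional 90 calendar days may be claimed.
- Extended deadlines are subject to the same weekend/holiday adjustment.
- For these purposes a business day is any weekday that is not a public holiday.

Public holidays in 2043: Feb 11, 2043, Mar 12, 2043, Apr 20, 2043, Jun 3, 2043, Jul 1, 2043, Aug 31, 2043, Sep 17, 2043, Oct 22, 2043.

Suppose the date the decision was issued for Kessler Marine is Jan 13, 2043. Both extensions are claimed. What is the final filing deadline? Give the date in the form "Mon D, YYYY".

The first month after Jan 13, 2043 is February 2043, whose last day is Feb 28, 2043.
Feb 28, 2043 is a Saturday, so it moves to the preceding business day, Feb 27, 2043 (Friday).
With the 30-day extension, Feb 27, 2043 becomes Mar 29, 2043.
Mar 29, 2043 is a Sunday; the preceding business day is Mar 27, 2043 (Friday).
With the 90-day extension, Mar 27, 2043 becomes Jun 25, 2043.
Jun 25, 2043 falls on a Thursday, which is a business day, so no adjustment is needed.
Deadline: Jun 25, 2043.

Jun 25, 2043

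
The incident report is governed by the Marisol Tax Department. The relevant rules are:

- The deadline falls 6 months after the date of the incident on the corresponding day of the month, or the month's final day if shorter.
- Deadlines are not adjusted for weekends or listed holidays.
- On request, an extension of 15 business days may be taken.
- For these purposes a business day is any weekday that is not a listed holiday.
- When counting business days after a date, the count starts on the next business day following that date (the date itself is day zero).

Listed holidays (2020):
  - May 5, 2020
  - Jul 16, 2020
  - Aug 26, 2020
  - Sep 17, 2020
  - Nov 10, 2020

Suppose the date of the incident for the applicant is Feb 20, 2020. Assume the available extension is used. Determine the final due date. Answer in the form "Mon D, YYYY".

Sep 11, 2020

6 months after Feb 20, 2020, on the same day of the month, is Aug 20, 2020.
No adjustment is made for weekends or holidays, so Aug 20, 2020 stands.
Applying the 15-business-day extension: 15 business days after Aug 20, 2020 is Sep 11, 2020.
Sep 11, 2020 is a Friday; no weekend or holiday adjustment applies.
Final deadline: Sep 11, 2020.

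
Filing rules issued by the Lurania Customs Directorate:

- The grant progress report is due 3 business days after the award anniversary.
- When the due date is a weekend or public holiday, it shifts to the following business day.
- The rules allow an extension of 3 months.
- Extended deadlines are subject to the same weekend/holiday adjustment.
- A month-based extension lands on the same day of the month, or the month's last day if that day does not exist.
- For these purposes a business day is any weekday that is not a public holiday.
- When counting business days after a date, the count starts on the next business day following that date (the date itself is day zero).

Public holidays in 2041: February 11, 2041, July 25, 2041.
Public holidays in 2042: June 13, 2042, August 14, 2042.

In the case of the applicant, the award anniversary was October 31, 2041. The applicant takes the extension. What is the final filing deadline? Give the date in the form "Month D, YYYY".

February 5, 2042

Starting the day after October 31, 2041 and counting 3 business days lands on November 5, 2041.
Since November 5, 2041 is a Tuesday and not a holiday, the date is unchanged.
The 3 months extension carries November 5, 2041 to February 5, 2042.
February 5, 2042 (Wednesday) is already a business day.
Final deadline: February 5, 2042.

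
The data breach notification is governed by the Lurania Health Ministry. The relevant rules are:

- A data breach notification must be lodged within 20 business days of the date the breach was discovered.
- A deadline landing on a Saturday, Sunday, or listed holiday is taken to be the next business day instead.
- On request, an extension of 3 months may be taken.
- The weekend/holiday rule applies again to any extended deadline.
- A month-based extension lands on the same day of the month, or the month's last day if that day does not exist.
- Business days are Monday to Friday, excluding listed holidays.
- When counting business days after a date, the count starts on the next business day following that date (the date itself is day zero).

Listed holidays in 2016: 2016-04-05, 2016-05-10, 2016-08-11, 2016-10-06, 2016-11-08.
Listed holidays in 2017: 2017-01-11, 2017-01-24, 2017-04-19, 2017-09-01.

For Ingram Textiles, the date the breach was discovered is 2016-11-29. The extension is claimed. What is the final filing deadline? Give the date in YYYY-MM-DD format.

2017-03-27

20 business days after 2016-11-29, excluding weekends and holidays, is 2016-12-27.
2016-12-27 is a Tuesday and not a listed holiday, so it stands.
Applying the 3 months extension: 3 months after 2016-12-27 is 2017-03-27.
2017-03-27 is a Monday and not a listed holiday, so it stands.
Deadline: 2017-03-27.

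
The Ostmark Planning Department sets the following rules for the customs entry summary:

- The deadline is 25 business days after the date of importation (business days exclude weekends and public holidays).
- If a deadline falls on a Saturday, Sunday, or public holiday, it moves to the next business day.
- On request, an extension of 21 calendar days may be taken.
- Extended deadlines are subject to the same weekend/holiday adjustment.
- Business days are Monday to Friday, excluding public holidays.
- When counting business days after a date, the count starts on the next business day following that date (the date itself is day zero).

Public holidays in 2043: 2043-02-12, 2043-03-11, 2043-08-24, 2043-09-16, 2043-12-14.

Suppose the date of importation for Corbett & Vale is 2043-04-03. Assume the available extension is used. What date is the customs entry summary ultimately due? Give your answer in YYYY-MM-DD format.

2043-05-29

25 business days after 2043-04-03, excluding weekends and holidays, is 2043-05-08.
2043-05-08 (Friday) is already a business day.
The 21-calendar-day extension moves the deadline from 2043-05-08 to 2043-05-29.
2043-05-29 falls on a Friday, which is a business day, so no adjustment is needed.
So the filing is due 2043-05-29.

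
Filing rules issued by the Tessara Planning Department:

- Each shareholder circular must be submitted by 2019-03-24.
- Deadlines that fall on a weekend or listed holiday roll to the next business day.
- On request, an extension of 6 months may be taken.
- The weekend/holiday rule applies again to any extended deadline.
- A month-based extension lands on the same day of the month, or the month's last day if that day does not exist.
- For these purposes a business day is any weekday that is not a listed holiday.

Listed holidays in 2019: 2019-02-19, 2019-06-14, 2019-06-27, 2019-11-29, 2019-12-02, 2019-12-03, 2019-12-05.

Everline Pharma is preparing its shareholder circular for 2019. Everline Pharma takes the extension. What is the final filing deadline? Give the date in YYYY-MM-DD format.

2019-09-25

Start from the fixed due date, 2019-03-24.
2019-03-24 is a Sunday, so it moves to the next business day, 2019-03-25 (Monday).
Add 6 months to 2019-03-25: 2019-09-25.
2019-09-25 is a Wednesday and not a listed holiday, so it stands.
Deadline: 2019-09-25.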